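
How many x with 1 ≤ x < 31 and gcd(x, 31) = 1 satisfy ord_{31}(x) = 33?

φ(31) = 31 − 1 = 30 = 2 · 3 · 5.
In a cyclic group of order 30, there are φ(d) elements of order d for each divisor d of 30, and zero for non-divisors.
Since 33 ∤ 30, the count is 0.

0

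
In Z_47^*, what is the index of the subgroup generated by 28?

ord(28) | φ(47) = 47 − 1 = 46 = 2 · 23.
Divisors of 46: 1, 2, 23, 46.
Evaluate successive powers at the divisors of 46:
28^1 ≡ 28 (mod 47)
28^2 ≡ 32 (mod 47)
28^23 ≡ 1 (mod 47) ✓
So ord_47(28) = 23, hence |⟨28⟩| = 23.
[(Z/47Z)^× : ⟨28⟩] = 46/23 = 2.

2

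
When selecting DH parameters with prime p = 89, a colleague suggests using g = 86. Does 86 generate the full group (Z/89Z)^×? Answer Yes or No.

Yes

φ(89) = 89 − 1 = 88 = 2^3 · 11.
An element g generates (Z/89Z)^× iff g^(88/q) ≢ 1 (mod 89) for each prime q ∈ {2, 11}.
86^44 ≡ 88 (mod 89)  [q = 2: ≢ 1 ✓]
86^8 ≡ 64 (mod 89)  [q = 11: ≢ 1 ✓]
None equal 1, so ord_89(86) = 88: 86 is a primitive root.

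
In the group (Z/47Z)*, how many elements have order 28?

0

φ(47) = 47 − 1 = 46 = 2 · 23.
Since (Z/47Z)^× is cyclic of order 46, the number of elements of order d is φ(d) when d | 46 and 0 otherwise.
Since 28 ∤ 46, the count is 0.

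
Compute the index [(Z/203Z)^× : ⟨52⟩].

4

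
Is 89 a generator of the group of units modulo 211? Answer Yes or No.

φ(211) = 211 − 1 = 210 = 2 · 3 · 5 · 7.
89 is a primitive root mod 211 iff 89^(φ(211)/q) ≢ 1 for every prime q | φ(211), i.e. q ∈ {2, 3, 5, 7}.
89^105 ≡ 210 (mod 211)  [q = 2: ≢ 1 ✓]
89^70 ≡ 1 (mod 211)  [q = 3: ≡ 1 ✗]
89^42 ≡ 71 (mod 211)  [q = 5: ≢ 1 ✓]
89^30 ≡ 171 (mod 211)  [q = 7: ≢ 1 ✓]
The check at q = 3 fails, so 89 generates a proper subgroup.

No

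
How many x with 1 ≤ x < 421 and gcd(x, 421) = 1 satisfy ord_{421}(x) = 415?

φ(421) = 421 − 1 = 420 = 2^2 · 3 · 5 · 7.
(Z/421Z)^× is cyclic (|G| = 420); a cyclic group of order m has exactly φ(d) elements of each order d | m, and none otherwise.
415 does not divide 420, so no element of (Z/421Z)^× has order 415.

0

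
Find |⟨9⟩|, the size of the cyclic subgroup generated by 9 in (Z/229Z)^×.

57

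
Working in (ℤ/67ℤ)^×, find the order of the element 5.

22

Since 5 ∈ (Z/67Z)^×, its order divides φ(67) = 67 − 1 = 66 = 2 · 3 · 11.
Divisors of 66: 1, 2, 3, 6, 11, 22, 33, 66.
Check 5^d mod 67 for each divisor in increasing order:
5^1 ≡ 5
5^2 ≡ 25
5^3 ≡ 58
5^6 ≡ 14
5^11 ≡ 66
5^22 ≡ 1
Hence ord(5) = 22.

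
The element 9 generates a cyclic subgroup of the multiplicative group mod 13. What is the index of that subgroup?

4

ord(9) | φ(13) = 13 − 1 = 12 = 2^2 · 3.
Divisors of 12: 1, 2, 3, 4, 6, 12.
Test each divisor d:
9^1 ≡ 9 (mod 13)
9^2 ≡ 3 (mod 13)
9^3 ≡ 1 (mod 13) ✓
The order of 9 is 3, so the subgroup it generates has 3 elements.
Index = |(Z/13Z)^×| / |⟨9⟩| = 12 / 3 = 4.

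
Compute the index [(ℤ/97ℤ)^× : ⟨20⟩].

3

The order of 20 must divide φ(97) = 97 − 1 = 96 = 2^5 · 3.
Divisors of 96: 1, 2, 3, 4, 6, 8, 12, 16, 24, 32, 48, 96.
Test each divisor d:
20^1 ≡ 20 (mod 97)
20^2 ≡ 12 (mod 97)
20^3 ≡ 46 (mod 97)
20^4 ≡ 47 (mod 97)
20^6 ≡ 79 (mod 97)
20^8 ≡ 75 (mod 97)
20^12 ≡ 33 (mod 97)
20^16 ≡ 96 (mod 97)
20^24 ≡ 22 (mod 97)
20^32 ≡ 1 (mod 97) ✓
So ord_97(20) = 32, hence |⟨20⟩| = 32.
The index is φ(97) / ord(20) = 96 / 32 = 3.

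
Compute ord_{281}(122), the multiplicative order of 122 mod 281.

280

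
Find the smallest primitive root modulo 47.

φ(47) = 47 − 1 = 46 = 2 · 23.
Test candidates g = 2, 3, … against the prime factors q ∈ {2, 23} of φ(47): g is a generator iff g^(46/q) ≢ 1 for every such q.
g = 2: 2^23 ≡ 1 — hits 1, so not a primitive root.
g = 3: 3^23 ≡ 1 — hits 1, so not a primitive root.
g = 4: 4^23 ≡ 1 — hits 1, so not a primitive root.
g = 5: 5^23 ≡ 46; 5^2 ≡ 25 — none is 1, so 5 is a primitive root.
Hence the least primitive root of 47 is 5.

5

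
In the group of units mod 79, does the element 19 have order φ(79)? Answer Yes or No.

φ(79) = 79 − 1 = 78 = 2 · 3 · 13.
It suffices to check that the order of 19 is not a proper divisor of 78: compute 19^(78/q) for q ∈ {2, 3, 13}.
19^39 ≡ 1 (mod 79)  [q = 2: ≡ 1 ✗]
19^26 ≡ 55 (mod 79)  [q = 3: ≢ 1 ✓]
19^6 ≡ 38 (mod 79)  [q = 13: ≢ 1 ✓]
Since 19^39 ≡ 1, the order of 19 divides 39 < 78, so 19 is not a primitive root.

No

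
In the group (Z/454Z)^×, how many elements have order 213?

0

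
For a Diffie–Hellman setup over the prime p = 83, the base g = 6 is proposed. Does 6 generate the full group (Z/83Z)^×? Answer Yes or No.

Yes

φ(83) = 83 − 1 = 82 = 2 · 41.
An element g generates (Z/83Z)^× iff g^(82/q) ≢ 1 (mod 83) for each prime q ∈ {2, 41}.
6^41 ≡ 82 (mod 83)  [q = 2: ≢ 1 ✓]
6^2 ≡ 36 (mod 83)  [q = 41: ≢ 1 ✓]
Every test exponent gives a nontrivial residue, hence 6 generates the full group.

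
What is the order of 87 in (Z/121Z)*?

Since 87 ∈ (Z/121Z)^×, its order divides φ(121) = φ(11^2) = 11·(11−1) = 110 = 2 · 5 · 11.
Divisors of 110: 1, 2, 5, 10, 11, 22, 55, 110.
Evaluate successive powers at the divisors of 110:
87^1 ≡ 87
87^2 ≡ 67
87^5 ≡ 76
87^10 ≡ 89
87^11 ≡ 120
87^22 ≡ 1
Hence ord(87) = 22.

22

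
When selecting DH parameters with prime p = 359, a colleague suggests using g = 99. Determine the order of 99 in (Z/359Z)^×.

179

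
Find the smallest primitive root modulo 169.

2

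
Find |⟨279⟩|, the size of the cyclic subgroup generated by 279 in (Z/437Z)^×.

By Lagrange's theorem, ord_437(279) divides φ(437) = φ(19·23) = (19−1)·(23−1) = 18·22 = 396 = 2^2 · 3^2 · 11.
Divisors of 396: 1, 2, 3, 4, 6, 9, 11, 12, 18, 22, 33, 36, 44, 66, 99, 132, 198, 396.
Check 279^d mod 437 for each divisor in increasing order:
279^1 ≡ 279
279^2 ≡ 55
279^3 ≡ 50
279^4 ≡ 403
279^6 ≡ 315
279^9 ≡ 18
279^11 ≡ 116
279^12 ≡ 26
279^18 ≡ 324
279^22 ≡ 346
279^33 ≡ 369
279^36 ≡ 96
279^44 ≡ 415
279^66 ≡ 254
279^99 ≡ 208
279^132 ≡ 277
279^198 ≡ 1
So ord_437(279) = 198.

198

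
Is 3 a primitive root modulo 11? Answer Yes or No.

φ(11) = 11 − 1 = 10 = 2 · 5.
Test 3^(10/q) mod 11 for each prime factor q of 10:
3^5 ≡ 1 (mod 11)  [q = 2: ≡ 1 ✗]
3^2 ≡ 9 (mod 11)  [q = 5: ≢ 1 ✓]
Since 3^5 ≡ 1, the order of 3 divides 5 < 10, so 3 is not a primitive root.

No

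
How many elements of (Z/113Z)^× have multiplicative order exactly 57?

φ(113) = 113 − 1 = 112 = 2^4 · 7.
(Z/113Z)^× is cyclic (|G| = 112); a cyclic group of order m has exactly φ(d) elements of each order d | m, and none otherwise.
57 does not divide 112, so no element of (Z/113Z)^× has order 57.

0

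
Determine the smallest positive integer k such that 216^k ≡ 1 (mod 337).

56

The order of 216 must divide φ(337) = 337 − 1 = 336 = 2^4 · 3 · 7.
Divisors of 336: 1, 2, 3, 4, 6, 7, 8, 12, 14, 16, 21, 24, 28, 42, 48, 56, 84, 112, 168, 336.
Check 216^d mod 337 for each divisor in increasing order:
216^1 ≡ 216 (mod 337)
216^2 ≡ 150 (mod 337)
216^3 ≡ 48 (mod 337)
216^4 ≡ 258 (mod 337)
216^6 ≡ 282 (mod 337)
216^7 ≡ 252 (mod 337)
216^8 ≡ 175 (mod 337)
216^12 ≡ 329 (mod 337)
216^14 ≡ 148 (mod 337)
216^16 ≡ 295 (mod 337)
216^21 ≡ 226 (mod 337)
216^24 ≡ 64 (mod 337)
216^28 ≡ 336 (mod 337)
216^42 ≡ 189 (mod 337)
216^48 ≡ 52 (mod 337)
216^56 ≡ 1 (mod 337) ✓
The smallest such exponent is 56, so the order of 216 is 56.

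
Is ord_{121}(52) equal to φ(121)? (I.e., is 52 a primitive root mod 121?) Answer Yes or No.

Yes

φ(121) = φ(11^2) = 11·(11−1) = 110 = 2 · 5 · 11.
52 is a primitive root mod 121 iff 52^(φ(121)/q) ≢ 1 for every prime q | φ(121), i.e. q ∈ {2, 5, 11}.
52^55 ≡ 120 (mod 121)  [q = 2: ≢ 1 ✓]
52^22 ≡ 9 (mod 121)  [q = 5: ≢ 1 ✓]
52^10 ≡ 100 (mod 121)  [q = 11: ≢ 1 ✓]
All checks pass, so 52 has order 110 and is a primitive root modulo 121.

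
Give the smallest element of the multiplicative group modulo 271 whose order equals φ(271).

6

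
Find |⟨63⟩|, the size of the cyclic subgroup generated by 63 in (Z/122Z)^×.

60

ord(63) | φ(122) = φ(2)·φ(61) = 1·60 = 60 = 2^2 · 3 · 5.
Divisors of 60: 1, 2, 3, 4, 5, 6, 10, 12, 15, 20, 30, 60.
Test each divisor d:
63^1 ≡ 63 (mod 122)
63^2 ≡ 65 (mod 122)
63^3 ≡ 69 (mod 122)
63^4 ≡ 77 (mod 122)
63^5 ≡ 93 (mod 122)
63^6 ≡ 3 (mod 122)
63^10 ≡ 109 (mod 122)
63^12 ≡ 9 (mod 122)
63^15 ≡ 11 (mod 122)
63^20 ≡ 47 (mod 122)
63^30 ≡ 121 (mod 122)
63^60 ≡ 1 (mod 122) ✓
The smallest such exponent is 60, so the order of 63 is 60.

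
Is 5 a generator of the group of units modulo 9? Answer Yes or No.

φ(9) = φ(3^2) = 3·(3−1) = 6 = 2 · 3.
It suffices to check that the order of 5 is not a proper divisor of 6: compute 5^(6/q) for q ∈ {2, 3}.
5^3 ≡ 8 (mod 9)  [q = 2: ≢ 1 ✓]
5^2 ≡ 7 (mod 9)  [q = 3: ≢ 1 ✓]
Every test exponent gives a nontrivial residue, hence 5 generates the full group.

Yes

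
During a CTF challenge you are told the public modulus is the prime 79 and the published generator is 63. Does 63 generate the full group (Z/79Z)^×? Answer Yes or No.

Yes

φ(79) = 79 − 1 = 78 = 2 · 3 · 13.
Test 63^(78/q) mod 79 for each prime factor q of 78:
63^39 ≡ 78 (mod 79)  [q = 2: ≢ 1 ✓]
63^26 ≡ 23 (mod 79)  [q = 3: ≢ 1 ✓]
63^6 ≡ 65 (mod 79)  [q = 13: ≢ 1 ✓]
All checks pass, so 63 has order 78 and is a primitive root modulo 79.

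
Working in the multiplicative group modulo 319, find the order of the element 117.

ord(117) | φ(319) = φ(11·29) = (11−1)·(29−1) = 10·28 = 280 = 2^3 · 5 · 7.
Divisors of 280: 1, 2, 4, 5, 7, 8, 10, 14, 20, 28, 35, 40, 56, 70, 140, 280.
Compute 117^d (mod 319) for the divisors d until we hit 1:
117^1 ≡ 117 (mod 319)
117^2 ≡ 291 (mod 319)
117^4 ≡ 146 (mod 319)
117^5 ≡ 175 (mod 319)
117^7 ≡ 204 (mod 319)
117^8 ≡ 262 (mod 319)
117^10 ≡ 1 (mod 319) ✓
Therefore the multiplicative order of 117 modulo 319 is 10.

10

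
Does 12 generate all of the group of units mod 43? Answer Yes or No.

Yes

φ(43) = 43 − 1 = 42 = 2 · 3 · 7.
It suffices to check that the order of 12 is not a proper divisor of 42: compute 12^(42/q) for q ∈ {2, 3, 7}.
12^21 ≡ 42 (mod 43)  [q = 2: ≢ 1 ✓]
12^14 ≡ 36 (mod 43)  [q = 3: ≢ 1 ✓]
12^6 ≡ 21 (mod 43)  [q = 7: ≢ 1 ✓]
All checks pass, so 12 has order 42 and is a primitive root modulo 43.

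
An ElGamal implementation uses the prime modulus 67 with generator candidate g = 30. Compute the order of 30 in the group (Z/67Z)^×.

6

By Lagrange's theorem, ord_67(30) divides φ(67) = 67 − 1 = 66 = 2 · 3 · 11.
Divisors of 66: 1, 2, 3, 6, 11, 22, 33, 66.
Compute 30^d (mod 67) for the divisors d until we hit 1:
30^1 ≡ 30 (mod 67)
30^2 ≡ 29 (mod 67)
30^3 ≡ 66 (mod 67)
30^6 ≡ 1 (mod 67) ✓
So ord_67(30) = 6.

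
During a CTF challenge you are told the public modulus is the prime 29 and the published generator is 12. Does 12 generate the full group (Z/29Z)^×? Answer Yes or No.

φ(29) = 29 − 1 = 28 = 2^2 · 7.
Test 12^(28/q) mod 29 for each prime factor q of 28:
12^14 ≡ 28 (mod 29)  [q = 2: ≢ 1 ✓]
12^4 ≡ 1 (mod 29)  [q = 7: ≡ 1 ✗]
12^4 ≡ 1 shows ord(12) | 4, strictly less than φ(29); not a primitive root.

No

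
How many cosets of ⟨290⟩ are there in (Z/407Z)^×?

Since 290 ∈ (Z/407Z)^×, its order divides φ(407) = φ(11·37) = (11−1)·(37−1) = 10·36 = 360 = 2^3 · 3^2 · 5.
Divisors of 360: 1, 2, 3, 4, 5, 6, 8, 9, 10, 12, 15, 18, 20, 24, 30, 36, 40, 45, 60, 72, 90, 120, 180, 360.
Check 290^d mod 407 for each divisor in increasing order:
290^1 ≡ 290 (mod 407)
290^2 ≡ 258 (mod 407)
290^3 ≡ 339 (mod 407)
290^4 ≡ 223 (mod 407)
290^5 ≡ 364 (mod 407)
290^6 ≡ 147 (mod 407)
290^8 ≡ 75 (mod 407)
290^9 ≡ 179 (mod 407)
290^10 ≡ 221 (mod 407)
290^12 ≡ 38 (mod 407)
290^15 ≡ 265 (mod 407)
290^18 ≡ 295 (mod 407)
290^20 ≡ 1 (mod 407) ✓
The order of 290 is 20, so the subgroup it generates has 20 elements.
[(Z/407Z)^× : ⟨290⟩] = 360/20 = 18.

18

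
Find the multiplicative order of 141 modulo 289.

272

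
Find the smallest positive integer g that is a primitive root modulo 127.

3

φ(127) = 127 − 1 = 126 = 2 · 3^2 · 7.
Test candidates g = 2, 3, … against the prime factors q ∈ {2, 3, 7} of φ(127): g is a generator iff g^(126/q) ≢ 1 for every such q.
g = 2: 2^63 ≡ 1 — hits 1, so not a primitive root.
g = 3: 3^63 ≡ 126; 3^42 ≡ 107; 3^18 ≡ 4 — none is 1, so 3 is a primitive root.
The smallest primitive root modulo 127 is 3.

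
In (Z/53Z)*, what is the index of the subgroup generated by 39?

1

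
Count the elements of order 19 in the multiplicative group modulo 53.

φ(53) = 53 − 1 = 52 = 2^2 · 13.
In a cyclic group of order 52, there are φ(d) elements of order d for each divisor d of 52, and zero for non-divisors.
19 does not divide 52, so no element of (Z/53Z)^× has order 19.

0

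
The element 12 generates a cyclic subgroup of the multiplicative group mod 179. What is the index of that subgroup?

2

The order of 12 must divide φ(179) = 179 − 1 = 178 = 2 · 89.
Divisors of 178: 1, 2, 89, 178.
Check 12^d mod 179 for each divisor in increasing order:
12^1 ≡ 12 (mod 179)
12^2 ≡ 144 (mod 179)
12^89 ≡ 1 (mod 179) ✓
So ord_179(12) = 89, hence |⟨12⟩| = 89.
[(Z/179Z)^× : ⟨12⟩] = 178/89 = 2.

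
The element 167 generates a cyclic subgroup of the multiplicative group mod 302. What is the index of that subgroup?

10

By Lagrange's theorem, ord_302(167) divides φ(302) = φ(2)·φ(151) = 1·150 = 150 = 2 · 3 · 5^2.
Divisors of 150: 1, 2, 3, 5, 6, 10, 15, 25, 30, 50, 75, 150.
Test each divisor d:
167^1 ≡ 167
167^2 ≡ 105
167^3 ≡ 19
167^5 ≡ 183
167^6 ≡ 59
167^10 ≡ 269
167^15 ≡ 1
So ord_302(167) = 15, hence |⟨167⟩| = 15.
Index = |(Z/302Z)^×| / |⟨167⟩| = 150 / 15 = 10.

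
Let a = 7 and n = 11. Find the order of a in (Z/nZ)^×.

10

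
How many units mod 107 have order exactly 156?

0

φ(107) = 107 − 1 = 106 = 2 · 53.
In a cyclic group of order 106, there are φ(d) elements of order d for each divisor d of 106, and zero for non-divisors.
Since 156 ∤ 106, the count is 0.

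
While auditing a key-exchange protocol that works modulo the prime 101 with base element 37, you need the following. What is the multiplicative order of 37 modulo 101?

ord(37) | φ(101) = 101 − 1 = 100 = 2^2 · 5^2.
Divisors of 100: 1, 2, 4, 5, 10, 20, 25, 50, 100.
Evaluate successive powers at the divisors of 100:
37^1 ≡ 37 (mod 101)
37^2 ≡ 56 (mod 101)
37^4 ≡ 5 (mod 101)
37^5 ≡ 84 (mod 101)
37^10 ≡ 87 (mod 101)
37^20 ≡ 95 (mod 101)
37^25 ≡ 1 (mod 101) ✓
Hence ord(37) = 25.

25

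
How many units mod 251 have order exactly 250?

100

φ(251) = 251 − 1 = 250 = 2 · 5^3.
In a cyclic group of order 250, there are φ(d) elements of order d for each divisor d of 250, and zero for non-divisors.
250 = 2 · 5^3 divides 250, and φ(250) = 100.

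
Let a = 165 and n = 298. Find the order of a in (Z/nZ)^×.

ord(165) | φ(298) = φ(2)·φ(149) = 1·148 = 148 = 2^2 · 37.
Divisors of 148: 1, 2, 4, 37, 74, 148.
Evaluate successive powers at the divisors of 148:
165^1 ≡ 165
165^2 ≡ 107
165^4 ≡ 125
165^37 ≡ 1
So ord_298(165) = 37.

37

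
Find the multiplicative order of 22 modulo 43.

14

Since 22 ∈ (Z/43Z)^×, its order divides φ(43) = 43 − 1 = 42 = 2 · 3 · 7.
Divisors of 42: 1, 2, 3, 6, 7, 14, 21, 42.
Check 22^d mod 43 for each divisor in increasing order:
22^1 ≡ 22 (mod 43)
22^2 ≡ 11 (mod 43)
22^3 ≡ 27 (mod 43)
22^6 ≡ 41 (mod 43)
22^7 ≡ 42 (mod 43)
22^14 ≡ 1 (mod 43) ✓
Therefore the multiplicative order of 22 modulo 43 is 14.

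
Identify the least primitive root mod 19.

2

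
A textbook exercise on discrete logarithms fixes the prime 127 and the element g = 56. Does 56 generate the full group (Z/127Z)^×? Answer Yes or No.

Yes

φ(127) = 127 − 1 = 126 = 2 · 3^2 · 7.
56 is a primitive root mod 127 iff 56^(φ(127)/q) ≢ 1 for every prime q | φ(127), i.e. q ∈ {2, 3, 7}.
56^63 ≡ 126 (mod 127)  [q = 2: ≢ 1 ✓]
56^42 ≡ 107 (mod 127)  [q = 3: ≢ 1 ✓]
56^18 ≡ 16 (mod 127)  [q = 7: ≢ 1 ✓]
All checks pass, so 56 has order 126 and is a primitive root modulo 127.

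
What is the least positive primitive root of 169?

2

φ(169) = φ(13^2) = 13·(13−1) = 156 = 2^2 · 3 · 13.
Test candidates g = 2, 3, … against the prime factors q ∈ {2, 3, 13} of φ(169): g is a generator iff g^(156/q) ≢ 1 for every such q.
g = 2: 2^78 ≡ 168; 2^52 ≡ 146; 2^12 ≡ 40 — none is 1, so 2 is a primitive root.
Hence the least primitive root of 169 is 2.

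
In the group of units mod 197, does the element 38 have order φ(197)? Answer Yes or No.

φ(197) = 197 − 1 = 196 = 2^2 · 7^2.
38 is a primitive root mod 197 iff 38^(φ(197)/q) ≢ 1 for every prime q | φ(197), i.e. q ∈ {2, 7}.
38^98 ≡ 196 (mod 197)  [q = 2: ≢ 1 ✓]
38^28 ≡ 104 (mod 197)  [q = 7: ≢ 1 ✓]
None equal 1, so ord_197(38) = 196: 38 is a primitive root.

Yes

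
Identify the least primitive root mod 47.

φ(47) = 47 − 1 = 46 = 2 · 23.
Test candidates g = 2, 3, … against the prime factors q ∈ {2, 23} of φ(47): g is a generator iff g^(46/q) ≢ 1 for every such q.
g = 2: 2^23 ≡ 1 — hits 1, so not a primitive root.
g = 3: 3^23 ≡ 1 — hits 1, so not a primitive root.
g = 4: 4^23 ≡ 1 — hits 1, so not a primitive root.
g = 5: 5^23 ≡ 46; 5^2 ≡ 25 — none is 1, so 5 is a primitive root.
The smallest primitive root modulo 47 is 5.

5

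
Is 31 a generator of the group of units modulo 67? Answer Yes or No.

Yes

φ(67) = 67 − 1 = 66 = 2 · 3 · 11.
An element g generates (Z/67Z)^× iff g^(66/q) ≢ 1 (mod 67) for each prime q ∈ {2, 3, 11}.
31^33 ≡ 66 (mod 67)  [q = 2: ≢ 1 ✓]
31^22 ≡ 29 (mod 67)  [q = 3: ≢ 1 ✓]
31^6 ≡ 40 (mod 67)  [q = 11: ≢ 1 ✓]
All checks pass, so 31 has order 66 and is a primitive root modulo 67.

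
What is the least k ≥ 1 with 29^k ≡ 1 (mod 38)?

18

ord(29) | φ(38) = φ(2)·φ(19) = 1·18 = 18 = 2 · 3^2.
Divisors of 18: 1, 2, 3, 6, 9, 18.
Evaluate successive powers at the divisors of 18:
29^1 ≡ 29 (mod 38)
29^2 ≡ 5 (mod 38)
29^3 ≡ 31 (mod 38)
29^6 ≡ 11 (mod 38)
29^9 ≡ 37 (mod 38)
29^18 ≡ 1 (mod 38) ✓
So ord_38(29) = 18.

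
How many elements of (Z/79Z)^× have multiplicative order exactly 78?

φ(79) = 79 − 1 = 78 = 2 · 3 · 13.
Since (Z/79Z)^× is cyclic of order 78, the number of elements of order d is φ(d) when d | 78 and 0 otherwise.
78 = 2 · 3 · 13 divides 78, and φ(78) = 24.

24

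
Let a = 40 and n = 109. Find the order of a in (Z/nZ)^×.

Since 40 ∈ (Z/109Z)^×, its order divides φ(109) = 109 − 1 = 108 = 2^2 · 3^3.
Divisors of 108: 1, 2, 3, 4, 6, 9, 12, 18, 27, 36, 54, 108.
Evaluate successive powers at the divisors of 108:
40^1 ≡ 40
40^2 ≡ 74
40^3 ≡ 17
40^4 ≡ 26
40^6 ≡ 71
40^9 ≡ 8
40^12 ≡ 27
40^18 ≡ 64
40^27 ≡ 76
40^36 ≡ 63
40^54 ≡ 108
40^108 ≡ 1
So ord_109(40) = 108.

108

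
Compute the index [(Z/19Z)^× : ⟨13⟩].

1

By Lagrange's theorem, ord_19(13) divides φ(19) = 19 − 1 = 18 = 2 · 3^2.
Divisors of 18: 1, 2, 3, 6, 9, 18.
Test each divisor d:
13^1 ≡ 13
13^2 ≡ 17
13^3 ≡ 12
13^6 ≡ 11
13^9 ≡ 18
13^18 ≡ 1
So ord_19(13) = 18, hence |⟨13⟩| = 18.
[(Z/19Z)^× : ⟨13⟩] = 18/18 = 1.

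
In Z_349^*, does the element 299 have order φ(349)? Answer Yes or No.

Yes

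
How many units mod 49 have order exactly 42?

φ(49) = φ(7^2) = 7·(7−1) = 42 = 2 · 3 · 7.
Since (Z/49Z)^× is cyclic of order 42, the number of elements of order d is φ(d) when d | 42 and 0 otherwise.
42 = 2 · 3 · 7 divides 42, and φ(42) = 12.

12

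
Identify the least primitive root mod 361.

φ(361) = φ(19^2) = 19·(19−1) = 342 = 2 · 3^2 · 19.
g is a primitive root iff g^(342/q) ≢ 1 (mod 361) for each prime q ∈ {2, 3, 19}.
g = 2: 2^171 ≡ 360; 2^114 ≡ 292; 2^18 ≡ 58 — none is 1, so 2 is a primitive root.
The smallest primitive root modulo 361 is 2.

2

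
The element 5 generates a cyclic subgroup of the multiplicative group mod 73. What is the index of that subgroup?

1

Since 5 ∈ (Z/73Z)^×, its order divides φ(73) = 73 − 1 = 72 = 2^3 · 3^2.
Divisors of 72: 1, 2, 3, 4, 6, 8, 9, 12, 18, 24, 36, 72.
Check 5^d mod 73 for each divisor in increasing order:
5^1 ≡ 5 (mod 73)
5^2 ≡ 25 (mod 73)
5^3 ≡ 52 (mod 73)
5^4 ≡ 41 (mod 73)
5^6 ≡ 3 (mod 73)
5^8 ≡ 2 (mod 73)
5^9 ≡ 10 (mod 73)
5^12 ≡ 9 (mod 73)
5^18 ≡ 27 (mod 73)
5^24 ≡ 8 (mod 73)
5^36 ≡ 72 (mod 73)
5^72 ≡ 1 (mod 73) ✓
So ord_73(5) = 72, hence |⟨5⟩| = 72.
[(Z/73Z)^× : ⟨5⟩] = 72/72 = 1.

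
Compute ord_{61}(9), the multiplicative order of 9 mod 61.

5

The order of 9 must divide φ(61) = 61 − 1 = 60 = 2^2 · 3 · 5.
Divisors of 60: 1, 2, 3, 4, 5, 6, 10, 12, 15, 20, 30, 60.
Compute 9^d (mod 61) for the divisors d until we hit 1:
9^1 ≡ 9 (mod 61)
9^2 ≡ 20 (mod 61)
9^3 ≡ 58 (mod 61)
9^4 ≡ 34 (mod 61)
9^5 ≡ 1 (mod 61) ✓
Therefore the multiplicative order of 9 modulo 61 is 5.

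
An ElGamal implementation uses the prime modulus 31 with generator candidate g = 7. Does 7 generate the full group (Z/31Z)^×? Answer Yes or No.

No

φ(31) = 31 − 1 = 30 = 2 · 3 · 5.
Test 7^(30/q) mod 31 for each prime factor q of 30:
7^15 ≡ 1 (mod 31)  [q = 2: ≡ 1 ✗]
7^10 ≡ 25 (mod 31)  [q = 3: ≢ 1 ✓]
7^6 ≡ 4 (mod 31)  [q = 5: ≢ 1 ✓]
7^15 ≡ 1 shows ord(7) | 15, strictly less than φ(31); not a primitive root.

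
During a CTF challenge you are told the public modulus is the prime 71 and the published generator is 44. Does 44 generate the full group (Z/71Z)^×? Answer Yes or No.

Yes

φ(71) = 71 − 1 = 70 = 2 · 5 · 7.
It suffices to check that the order of 44 is not a proper divisor of 70: compute 44^(70/q) for q ∈ {2, 5, 7}.
44^35 ≡ 70 (mod 71)  [q = 2: ≢ 1 ✓]
44^14 ≡ 57 (mod 71)  [q = 5: ≢ 1 ✓]
44^10 ≡ 45 (mod 71)  [q = 7: ≢ 1 ✓]
None equal 1, so ord_71(44) = 70: 44 is a primitive root.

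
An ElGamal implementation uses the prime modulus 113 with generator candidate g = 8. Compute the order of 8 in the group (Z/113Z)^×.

28

ord(8) | φ(113) = 113 − 1 = 112 = 2^4 · 7.
Divisors of 112: 1, 2, 4, 7, 8, 14, 16, 28, 56, 112.
Test each divisor d:
8^1 ≡ 8 (mod 113)
8^2 ≡ 64 (mod 113)
8^4 ≡ 28 (mod 113)
8^7 ≡ 98 (mod 113)
8^8 ≡ 106 (mod 113)
8^14 ≡ 112 (mod 113)
8^16 ≡ 49 (mod 113)
8^28 ≡ 1 (mod 113) ✓
The smallest such exponent is 28, so the order of 8 is 28.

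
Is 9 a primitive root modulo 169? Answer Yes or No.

φ(169) = φ(13^2) = 13·(13−1) = 156 = 2^2 · 3 · 13.
It suffices to check that the order of 9 is not a proper divisor of 156: compute 9^(156/q) for q ∈ {2, 3, 13}.
9^78 ≡ 1 (mod 169)  [q = 2: ≡ 1 ✗]
9^52 ≡ 22 (mod 169)  [q = 3: ≢ 1 ✓]
9^12 ≡ 40 (mod 169)  [q = 13: ≢ 1 ✓]
Since 9^78 ≡ 1, the order of 9 divides 78 < 156, so 9 is not a primitive root.

No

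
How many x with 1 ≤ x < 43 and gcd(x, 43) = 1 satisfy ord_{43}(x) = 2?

φ(43) = 43 − 1 = 42 = 2 · 3 · 7.
(Z/43Z)^× is cyclic (|G| = 42); a cyclic group of order m has exactly φ(d) elements of each order d | m, and none otherwise.
2 | 42, and φ(2) = 2 − 1 = 1.

1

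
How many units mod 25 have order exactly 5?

φ(25) = φ(5^2) = 5·(5−1) = 20 = 2^2 · 5.
In a cyclic group of order 20, there are φ(d) elements of order d for each divisor d of 20, and zero for non-divisors.
5 | 20, and φ(5) = 5 − 1 = 4.

4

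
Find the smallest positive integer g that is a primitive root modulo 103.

φ(103) = 103 − 1 = 102 = 2 · 3 · 17.
Test candidates g = 2, 3, … against the prime factors q ∈ {2, 3, 17} of φ(103): g is a generator iff g^(102/q) ≢ 1 for every such q.
g = 2: 2^51 ≡ 1 — hits 1, so not a primitive root.
g = 3: 3^51 ≡ 102; 3^34 ≡ 1 — hits 1, so not a primitive root.
g = 4: 4^51 ≡ 1 — hits 1, so not a primitive root.
g = 5: 5^51 ≡ 102; 5^34 ≡ 56; 5^6 ≡ 72 — none is 1, so 5 is a primitive root.
So 5 is the smallest generator of (Z/103Z)^×.

5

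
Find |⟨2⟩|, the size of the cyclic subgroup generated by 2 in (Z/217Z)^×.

15

By Lagrange's theorem, ord_217(2) divides φ(217) = φ(7·31) = (7−1)·(31−1) = 6·30 = 180 = 2^2 · 3^2 · 5.
Divisors of 180: 1, 2, 3, 4, 5, 6, 9, 10, 12, 15, 18, 20, 30, 36, 45, 60, 90, 180.
Evaluate successive powers at the divisors of 180:
2^1 ≡ 2 (mod 217)
2^2 ≡ 4 (mod 217)
2^3 ≡ 8 (mod 217)
2^4 ≡ 16 (mod 217)
2^5 ≡ 32 (mod 217)
2^6 ≡ 64 (mod 217)
2^9 ≡ 78 (mod 217)
2^10 ≡ 156 (mod 217)
2^12 ≡ 190 (mod 217)
2^15 ≡ 1 (mod 217) ✓
So ord_217(2) = 15.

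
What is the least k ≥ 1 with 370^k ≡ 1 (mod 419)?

38

ord(370) | φ(419) = 419 − 1 = 418 = 2 · 11 · 19.
Divisors of 418: 1, 2, 11, 19, 22, 38, 209, 418.
Test each divisor d:
370^1 ≡ 370 (mod 419)
370^2 ≡ 306 (mod 419)
370^11 ≡ 76 (mod 419)
370^19 ≡ 418 (mod 419)
370^22 ≡ 329 (mod 419)
370^38 ≡ 1 (mod 419) ✓
Therefore the multiplicative order of 370 modulo 419 is 38.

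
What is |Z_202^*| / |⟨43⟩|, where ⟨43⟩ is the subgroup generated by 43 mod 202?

2

The order of 43 must divide φ(202) = φ(2)·φ(101) = 1·100 = 100 = 2^2 · 5^2.
Divisors of 100: 1, 2, 4, 5, 10, 20, 25, 50, 100.
Evaluate successive powers at the divisors of 100:
43^1 ≡ 43
43^2 ≡ 31
43^4 ≡ 153
43^5 ≡ 115
43^10 ≡ 95
43^20 ≡ 137
43^25 ≡ 201
43^50 ≡ 1
The order of 43 is 50, so the subgroup it generates has 50 elements.
The index is φ(202) / ord(43) = 100 / 50 = 2.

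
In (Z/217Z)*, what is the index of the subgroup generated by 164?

By Lagrange's theorem, ord_217(164) divides φ(217) = φ(7·31) = (7−1)·(31−1) = 6·30 = 180 = 2^2 · 3^2 · 5.
Divisors of 180: 1, 2, 3, 4, 5, 6, 9, 10, 12, 15, 18, 20, 30, 36, 45, 60, 90, 180.
Test each divisor d:
164^1 ≡ 164
164^2 ≡ 205
164^3 ≡ 202
164^4 ≡ 144
164^5 ≡ 180
164^6 ≡ 8
164^9 ≡ 97
164^10 ≡ 67
164^12 ≡ 64
164^15 ≡ 125
164^18 ≡ 78
164^20 ≡ 149
164^30 ≡ 1
So ord_217(164) = 30, hence |⟨164⟩| = 30.
Index = |(Z/217Z)^×| / |⟨164⟩| = 180 / 30 = 6.

6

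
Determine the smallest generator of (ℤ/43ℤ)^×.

φ(43) = 43 − 1 = 42 = 2 · 3 · 7.
g is a primitive root iff g^(42/q) ≢ 1 (mod 43) for each prime q ∈ {2, 3, 7}.
g = 2: 2^21 ≡ 42; 2^14 ≡ 1 — hits 1, so not a primitive root.
g = 3: 3^21 ≡ 42; 3^14 ≡ 36; 3^6 ≡ 41 — none is 1, so 3 is a primitive root.
So 3 is the smallest generator of (Z/43Z)^×.

3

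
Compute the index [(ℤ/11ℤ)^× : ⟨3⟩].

2

The order of 3 must divide φ(11) = 11 − 1 = 10 = 2 · 5.
Divisors of 10: 1, 2, 5, 10.
Evaluate successive powers at the divisors of 10:
3^1 ≡ 3
3^2 ≡ 9
3^5 ≡ 1
So ord_11(3) = 5, hence |⟨3⟩| = 5.
[(Z/11Z)^× : ⟨3⟩] = 10/5 = 2.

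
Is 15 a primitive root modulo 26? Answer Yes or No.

Yes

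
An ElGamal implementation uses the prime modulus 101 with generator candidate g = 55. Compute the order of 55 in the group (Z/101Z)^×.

The order of 55 must divide φ(101) = 101 − 1 = 100 = 2^2 · 5^2.
Divisors of 100: 1, 2, 4, 5, 10, 20, 25, 50, 100.
Test each divisor d:
55^1 ≡ 55
55^2 ≡ 96
55^4 ≡ 25
55^5 ≡ 62
55^10 ≡ 6
55^20 ≡ 36
55^25 ≡ 10
55^50 ≡ 100
55^100 ≡ 1
The smallest such exponent is 100, so the order of 55 is 100.

100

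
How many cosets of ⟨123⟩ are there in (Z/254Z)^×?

The order of 123 must divide φ(254) = φ(2)·φ(127) = 1·126 = 126 = 2 · 3^2 · 7.
Divisors of 126: 1, 2, 3, 6, 7, 9, 14, 18, 21, 42, 63, 126.
Evaluate successive powers at the divisors of 126:
123^1 ≡ 123
123^2 ≡ 143
123^3 ≡ 63
123^6 ≡ 159
123^7 ≡ 253
123^9 ≡ 111
123^14 ≡ 1
The order of 123 is 14, so the subgroup it generates has 14 elements.
[(Z/254Z)^× : ⟨123⟩] = 126/14 = 9.

9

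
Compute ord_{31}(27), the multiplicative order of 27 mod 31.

ord(27) | φ(31) = 31 − 1 = 30 = 2 · 3 · 5.
Divisors of 30: 1, 2, 3, 5, 6, 10, 15, 30.
Check 27^d mod 31 for each divisor in increasing order:
27^1 ≡ 27
27^2 ≡ 16
27^3 ≡ 29
27^5 ≡ 30
27^6 ≡ 4
27^10 ≡ 1
So ord_31(27) = 10.

10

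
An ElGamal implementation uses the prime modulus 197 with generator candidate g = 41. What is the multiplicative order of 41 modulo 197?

The order of 41 must divide φ(197) = 197 − 1 = 196 = 2^2 · 7^2.
Divisors of 196: 1, 2, 4, 7, 14, 28, 49, 98, 196.
Compute 41^d (mod 197) for the divisors d until we hit 1:
41^1 ≡ 41
41^2 ≡ 105
41^4 ≡ 190
41^7 ≡ 6
41^14 ≡ 36
41^28 ≡ 114
41^49 ≡ 196
41^98 ≡ 1
The smallest such exponent is 98, so the order of 41 is 98.

98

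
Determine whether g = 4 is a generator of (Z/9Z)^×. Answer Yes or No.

No

φ(9) = φ(3^2) = 3·(3−1) = 6 = 2 · 3.
An element g generates (Z/9Z)^× iff g^(6/q) ≢ 1 (mod 9) for each prime q ∈ {2, 3}.
4^3 ≡ 1 (mod 9)  [q = 2: ≡ 1 ✗]
4^2 ≡ 7 (mod 9)  [q = 3: ≢ 1 ✓]
Since 4^3 ≡ 1, the order of 4 divides 3 < 6, so 4 is not a primitive root.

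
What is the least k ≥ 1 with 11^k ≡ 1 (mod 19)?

3

Since 11 ∈ (Z/19Z)^×, its order divides φ(19) = 19 − 1 = 18 = 2 · 3^2.
Divisors of 18: 1, 2, 3, 6, 9, 18.
Check 11^d mod 19 for each divisor in increasing order:
11^1 ≡ 11 (mod 19)
11^2 ≡ 7 (mod 19)
11^3 ≡ 1 (mod 19) ✓
The smallest such exponent is 3, so the order of 11 is 3.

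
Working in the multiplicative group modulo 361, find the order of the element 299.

ord(299) | φ(361) = φ(19^2) = 19·(19−1) = 342 = 2 · 3^2 · 19.
Divisors of 342: 1, 2, 3, 6, 9, 18, 19, 38, 57, 114, 171, 342.
Check 299^d mod 361 for each divisor in increasing order:
299^1 ≡ 299
299^2 ≡ 234
299^3 ≡ 293
299^6 ≡ 292
299^9 ≡ 360
299^18 ≡ 1
The smallest such exponent is 18, so the order of 299 is 18.

18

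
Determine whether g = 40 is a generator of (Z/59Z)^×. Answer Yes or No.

Yes

φ(59) = 59 − 1 = 58 = 2 · 29.
Test 40^(58/q) mod 59 for each prime factor q of 58:
40^29 ≡ 58 (mod 59)  [q = 2: ≢ 1 ✓]
40^2 ≡ 7 (mod 59)  [q = 29: ≢ 1 ✓]
Every test exponent gives a nontrivial residue, hence 40 generates the full group.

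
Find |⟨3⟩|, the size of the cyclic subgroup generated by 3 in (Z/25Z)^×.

The order of 3 must divide φ(25) = φ(5^2) = 5·(5−1) = 20 = 2^2 · 5.
Divisors of 20: 1, 2, 4, 5, 10, 20.
Check 3^d mod 25 for each divisor in increasing order:
3^1 ≡ 3
3^2 ≡ 9
3^4 ≡ 6
3^5 ≡ 18
3^10 ≡ 24
3^20 ≡ 1
Hence ord(3) = 20.

20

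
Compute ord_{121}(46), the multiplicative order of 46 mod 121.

110

The order of 46 must divide φ(121) = φ(11^2) = 11·(11−1) = 110 = 2 · 5 · 11.
Divisors of 110: 1, 2, 5, 10, 11, 22, 55, 110.
Test each divisor d:
46^1 ≡ 46
46^2 ≡ 59
46^5 ≡ 43
46^10 ≡ 34
46^11 ≡ 112
46^22 ≡ 81
46^55 ≡ 120
46^110 ≡ 1
Therefore the multiplicative order of 46 modulo 121 is 110.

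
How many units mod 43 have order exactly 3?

φ(43) = 43 − 1 = 42 = 2 · 3 · 7.
Since (Z/43Z)^× is cyclic of order 42, the number of elements of order d is φ(d) when d | 42 and 0 otherwise.
3 | 42, and φ(3) = 3 − 1 = 2.

2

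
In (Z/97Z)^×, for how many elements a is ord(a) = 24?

φ(97) = 97 − 1 = 96 = 2^5 · 3.
In a cyclic group of order 96, there are φ(d) elements of order d for each divisor d of 96, and zero for non-divisors.
24 = 2^3 · 3 divides 96, and φ(24) = 8.

8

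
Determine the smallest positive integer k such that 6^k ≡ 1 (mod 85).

Since 6 ∈ (Z/85Z)^×, its order divides φ(85) = φ(5·17) = (5−1)·(17−1) = 4·16 = 64 = 2^6.
Divisors of 64: 1, 2, 4, 8, 16, 32, 64.
Check 6^d mod 85 for each divisor in increasing order:
6^1 ≡ 6 (mod 85)
6^2 ≡ 36 (mod 85)
6^4 ≡ 21 (mod 85)
6^8 ≡ 16 (mod 85)
6^16 ≡ 1 (mod 85) ✓
Therefore the multiplicative order of 6 modulo 85 is 16.

16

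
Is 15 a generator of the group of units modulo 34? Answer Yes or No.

φ(34) = φ(2)·φ(17) = 1·16 = 16 = 2^4.
15 is a primitive root mod 34 iff 15^(φ(34)/q) ≢ 1 for every prime q | φ(34), i.e. q ∈ {2}.
15^8 ≡ 1 (mod 34)  [q = 2: ≡ 1 ✗]
The check at q = 2 fails, so 15 generates a proper subgroup.

No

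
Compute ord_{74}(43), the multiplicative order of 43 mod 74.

4

ord(43) | φ(74) = φ(2)·φ(37) = 1·36 = 36 = 2^2 · 3^2.
Divisors of 36: 1, 2, 3, 4, 6, 9, 12, 18, 36.
Compute 43^d (mod 74) for the divisors d until we hit 1:
43^1 ≡ 43 (mod 74)
43^2 ≡ 73 (mod 74)
43^3 ≡ 31 (mod 74)
43^4 ≡ 1 (mod 74) ✓
The smallest such exponent is 4, so the order of 43 is 4.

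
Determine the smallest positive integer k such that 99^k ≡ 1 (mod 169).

By Lagrange's theorem, ord_169(99) divides φ(169) = φ(13^2) = 13·(13−1) = 156 = 2^2 · 3 · 13.
Divisors of 156: 1, 2, 3, 4, 6, 12, 13, 26, 39, 52, 78, 156.
Check 99^d mod 169 for each divisor in increasing order:
99^1 ≡ 99 (mod 169)
99^2 ≡ 168 (mod 169)
99^3 ≡ 70 (mod 169)
99^4 ≡ 1 (mod 169) ✓
The smallest such exponent is 4, so the order of 99 is 4.

4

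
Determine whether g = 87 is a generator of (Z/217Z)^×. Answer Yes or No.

No

217 = 7 · 31 is a product of two distinct odd primes, so (Z/217Z)^× ≅ (Z/7Z)^× × (Z/31Z)^× is not cyclic.
No primitive root modulo 217 exists; in particular 87 is not one.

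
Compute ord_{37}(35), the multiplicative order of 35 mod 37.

Since 35 ∈ (Z/37Z)^×, its order divides φ(37) = 37 − 1 = 36 = 2^2 · 3^2.
Divisors of 36: 1, 2, 3, 4, 6, 9, 12, 18, 36.
Check 35^d mod 37 for each divisor in increasing order:
35^1 ≡ 35 (mod 37)
35^2 ≡ 4 (mod 37)
35^3 ≡ 29 (mod 37)
35^4 ≡ 16 (mod 37)
35^6 ≡ 27 (mod 37)
35^9 ≡ 6 (mod 37)
35^12 ≡ 26 (mod 37)
35^18 ≡ 36 (mod 37)
35^36 ≡ 1 (mod 37) ✓
So ord_37(35) = 36.

36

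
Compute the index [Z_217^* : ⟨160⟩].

30

By Lagrange's theorem, ord_217(160) divides φ(217) = φ(7·31) = (7−1)·(31−1) = 6·30 = 180 = 2^2 · 3^2 · 5.
Divisors of 180: 1, 2, 3, 4, 5, 6, 9, 10, 12, 15, 18, 20, 30, 36, 45, 60, 90, 180.
Test each divisor d:
160^1 ≡ 160 (mod 217)
160^2 ≡ 211 (mod 217)
160^3 ≡ 125 (mod 217)
160^4 ≡ 36 (mod 217)
160^5 ≡ 118 (mod 217)
160^6 ≡ 1 (mod 217) ✓
So ord_217(160) = 6, hence |⟨160⟩| = 6.
Index = |(Z/217Z)^×| / |⟨160⟩| = 180 / 6 = 30.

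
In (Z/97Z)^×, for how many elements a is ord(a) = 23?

0

φ(97) = 97 − 1 = 96 = 2^5 · 3.
(Z/97Z)^× is cyclic (|G| = 96); a cyclic group of order m has exactly φ(d) elements of each order d | m, and none otherwise.
Here 96 is not a multiple of 23, so there are no elements of order 23.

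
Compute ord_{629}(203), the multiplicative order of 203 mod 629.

36

The order of 203 must divide φ(629) = φ(17·37) = (17−1)·(37−1) = 16·36 = 576 = 2^6 · 3^2.
Divisors of 576: 1, 2, 3, 4, 6, 8, 9, 12, 16, 18, 24, 32, 36, 48, 64, 72, 96, 144, 192, 288, 576.
Check 203^d mod 629 for each divisor in increasing order:
203^1 ≡ 203 (mod 629)
203^2 ≡ 324 (mod 629)
203^3 ≡ 356 (mod 629)
203^4 ≡ 562 (mod 629)
203^6 ≡ 307 (mod 629)
203^8 ≡ 86 (mod 629)
203^9 ≡ 475 (mod 629)
203^12 ≡ 528 (mod 629)
203^16 ≡ 477 (mod 629)
203^18 ≡ 443 (mod 629)
203^24 ≡ 137 (mod 629)
203^32 ≡ 460 (mod 629)
203^36 ≡ 1 (mod 629) ✓
So ord_629(203) = 36.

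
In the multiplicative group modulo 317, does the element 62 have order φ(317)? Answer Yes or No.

φ(317) = 317 − 1 = 316 = 2^2 · 79.
62 is a primitive root mod 317 iff 62^(φ(317)/q) ≢ 1 for every prime q | φ(317), i.e. q ∈ {2, 79}.
62^158 ≡ 316 (mod 317)  [q = 2: ≢ 1 ✓]
62^4 ≡ 15 (mod 317)  [q = 79: ≢ 1 ✓]
All checks pass, so 62 has order 316 and is a primitive root modulo 317.

Yes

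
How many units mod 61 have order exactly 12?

φ(61) = 61 − 1 = 60 = 2^2 · 3 · 5.
Since (Z/61Z)^× is cyclic of order 60, the number of elements of order d is φ(d) when d | 60 and 0 otherwise.
12 = 2^2 · 3 divides 60, and φ(12) = 4.

4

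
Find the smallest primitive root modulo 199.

3

φ(199) = 199 − 1 = 198 = 2 · 3^2 · 11.
Test candidates g = 2, 3, … against the prime factors q ∈ {2, 3, 11} of φ(199): g is a generator iff g^(198/q) ≢ 1 for every such q.
g = 2: 2^99 ≡ 1 — hits 1, so not a primitive root.
g = 3: 3^99 ≡ 198; 3^66 ≡ 106; 3^18 ≡ 125 — none is 1, so 3 is a primitive root.
So 3 is the smallest generator of (Z/199Z)^×.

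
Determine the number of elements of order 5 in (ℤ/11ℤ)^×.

4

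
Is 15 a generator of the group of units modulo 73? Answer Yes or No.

Yes

φ(73) = 73 − 1 = 72 = 2^3 · 3^2.
It suffices to check that the order of 15 is not a proper divisor of 72: compute 15^(72/q) for q ∈ {2, 3}.
15^36 ≡ 72 (mod 73)  [q = 2: ≢ 1 ✓]
15^24 ≡ 8 (mod 73)  [q = 3: ≢ 1 ✓]
None equal 1, so ord_73(15) = 72: 15 is a primitive root.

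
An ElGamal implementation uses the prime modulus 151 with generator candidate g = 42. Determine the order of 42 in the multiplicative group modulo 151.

ord(42) | φ(151) = 151 − 1 = 150 = 2 · 3 · 5^2.
Divisors of 150: 1, 2, 3, 5, 6, 10, 15, 25, 30, 50, 75, 150.
Test each divisor d:
42^1 ≡ 42 (mod 151)
42^2 ≡ 103 (mod 151)
42^3 ≡ 98 (mod 151)
42^5 ≡ 128 (mod 151)
42^6 ≡ 91 (mod 151)
42^10 ≡ 76 (mod 151)
42^15 ≡ 64 (mod 151)
42^25 ≡ 32 (mod 151)
42^30 ≡ 19 (mod 151)
42^50 ≡ 118 (mod 151)
42^75 ≡ 1 (mod 151) ✓
The smallest such exponent is 75, so the order of 42 is 75.

75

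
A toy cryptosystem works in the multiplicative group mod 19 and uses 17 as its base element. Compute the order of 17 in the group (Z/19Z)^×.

9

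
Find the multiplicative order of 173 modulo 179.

89

Since 173 ∈ (Z/179Z)^×, its order divides φ(179) = 179 − 1 = 178 = 2 · 89.
Divisors of 178: 1, 2, 89, 178.
Evaluate successive powers at the divisors of 178:
173^1 ≡ 173 (mod 179)
173^2 ≡ 36 (mod 179)
173^89 ≡ 1 (mod 179) ✓
So ord_179(173) = 89.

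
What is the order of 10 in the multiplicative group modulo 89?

By Lagrange's theorem, ord_89(10) divides φ(89) = 89 − 1 = 88 = 2^3 · 11.
Divisors of 88: 1, 2, 4, 8, 11, 22, 44, 88.
Check 10^d mod 89 for each divisor in increasing order:
10^1 ≡ 10
10^2 ≡ 11
10^4 ≡ 32
10^8 ≡ 45
10^11 ≡ 55
10^22 ≡ 88
10^44 ≡ 1
Hence ord(10) = 44.

44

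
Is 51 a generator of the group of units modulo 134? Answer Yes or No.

Yes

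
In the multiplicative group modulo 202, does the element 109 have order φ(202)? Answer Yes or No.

φ(202) = φ(2)·φ(101) = 1·100 = 100 = 2^2 · 5^2.
109 is a primitive root mod 202 iff 109^(φ(202)/q) ≢ 1 for every prime q | φ(202), i.e. q ∈ {2, 5}.
109^50 ≡ 201 (mod 202)  [q = 2: ≢ 1 ✓]
109^20 ≡ 87 (mod 202)  [q = 5: ≢ 1 ✓]
Every test exponent gives a nontrivial residue, hence 109 generates the full group.

Yes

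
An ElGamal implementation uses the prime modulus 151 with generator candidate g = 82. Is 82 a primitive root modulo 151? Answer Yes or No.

Yes

φ(151) = 151 − 1 = 150 = 2 · 3 · 5^2.
82 is a primitive root mod 151 iff 82^(φ(151)/q) ≢ 1 for every prime q | φ(151), i.e. q ∈ {2, 3, 5}.
82^75 ≡ 150 (mod 151)  [q = 2: ≢ 1 ✓]
82^50 ≡ 32 (mod 151)  [q = 3: ≢ 1 ✓]
82^30 ≡ 59 (mod 151)  [q = 5: ≢ 1 ✓]
None equal 1, so ord_151(82) = 150: 82 is a primitive root.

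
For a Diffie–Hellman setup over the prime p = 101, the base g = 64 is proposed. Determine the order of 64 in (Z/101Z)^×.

ord(64) | φ(101) = 101 − 1 = 100 = 2^2 · 5^2.
Divisors of 100: 1, 2, 4, 5, 10, 20, 25, 50, 100.
Test each divisor d:
64^1 ≡ 64 (mod 101)
64^2 ≡ 56 (mod 101)
64^4 ≡ 5 (mod 101)
64^5 ≡ 17 (mod 101)
64^10 ≡ 87 (mod 101)
64^20 ≡ 95 (mod 101)
64^25 ≡ 100 (mod 101)
64^50 ≡ 1 (mod 101) ✓
The smallest such exponent is 50, so the order of 64 is 50.

50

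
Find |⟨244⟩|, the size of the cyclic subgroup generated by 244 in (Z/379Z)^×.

63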